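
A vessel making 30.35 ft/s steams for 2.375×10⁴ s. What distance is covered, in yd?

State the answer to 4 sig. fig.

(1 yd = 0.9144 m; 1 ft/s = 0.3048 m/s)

2.403×10⁵ yd

30.35 ft/s × 0.3048 = 9.25068 m/s
d = v × t = 9.25068 m/s × 23750 s = 219704 m
219704 m ÷ (0.9144 m/yd) = 240271 yd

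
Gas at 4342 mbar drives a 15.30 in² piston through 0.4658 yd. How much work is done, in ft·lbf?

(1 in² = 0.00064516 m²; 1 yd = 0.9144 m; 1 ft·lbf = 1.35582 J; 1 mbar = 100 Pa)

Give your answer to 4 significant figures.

1346 ft·lbf

4342 mbar → 434200 Pa
15.30 in² → 0.00987095 m²
F = P × A = 434200 × 0.00987095 = 4285.97 N
0.4658 yd → 0.425928 m
W = F × d = 4285.97 × 0.425928 = 1825.51 J
In ft·lbf: 1825.51 / 1.35582 = 1346.43 ft·lbf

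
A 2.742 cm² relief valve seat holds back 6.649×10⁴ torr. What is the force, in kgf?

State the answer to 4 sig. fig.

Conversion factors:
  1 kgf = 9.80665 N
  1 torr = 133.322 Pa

247.9 kgf

6.649×10⁴ torr × 133.322 → 8.86458×10⁶ Pa
2.742 cm² × 0.0001 → 2.742×10⁻⁴ m²
F = P × A = 8.86458×10⁶ Pa × 2.742×10⁻⁴ m² = 2430.67 N
2430.67 N ÷ (9.80665 N/kgf) = 247.859 kgf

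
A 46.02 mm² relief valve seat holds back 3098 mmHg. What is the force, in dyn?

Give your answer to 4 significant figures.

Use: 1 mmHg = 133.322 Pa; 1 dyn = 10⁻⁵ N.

1.901×10⁶ dyn

3098 mmHg × 133.322 → 413032 Pa
46.02 mm² × 10⁻⁶ → 4.602×10⁻⁵ m²
F = P × A = 413032 Pa × 4.602×10⁻⁵ m² = 19.0077 N
19.0077 N ÷ (10⁻⁵ N/dyn) = 1.90077×10⁶ dyn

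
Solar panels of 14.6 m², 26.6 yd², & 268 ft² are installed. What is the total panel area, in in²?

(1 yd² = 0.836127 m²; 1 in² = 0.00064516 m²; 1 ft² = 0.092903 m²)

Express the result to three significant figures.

9.57×10⁴ in²

14.6 m² (already m²)
26.6 yd² × 0.836127 = 22.241 m²
268 ft² × 0.092903 = 24.898 m²
Sum: 14.6 + 22.241 + 24.898 = 61.739 m²
In in²: 61.739 / 0.00064516 = 95695.6 in²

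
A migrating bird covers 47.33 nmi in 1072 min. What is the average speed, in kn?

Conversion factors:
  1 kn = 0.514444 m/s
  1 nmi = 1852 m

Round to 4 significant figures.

47.33 nmi × 1852 → 87655.2 m
1072 min × 60 → 64320 s
v = d / t = 87655.2 m / 64320 s = 1.3628 m/s
1.3628 m/s ÷ (0.514444 m/s/kn) = 2.64907 kn

2.649 kn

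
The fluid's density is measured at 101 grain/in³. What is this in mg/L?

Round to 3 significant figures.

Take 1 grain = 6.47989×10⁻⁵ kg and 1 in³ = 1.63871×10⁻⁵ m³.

101 grain/in³ × 6.47989×10⁻⁵ kg/grain ÷ 1.63871×10⁻⁵ m³/in³ = 399.381 kg/m³
399.381 kg/m³ ÷ 10⁻⁶ kg/mg × 0.001 m³/L = 399381 mg/L

3.99×10⁵ mg/L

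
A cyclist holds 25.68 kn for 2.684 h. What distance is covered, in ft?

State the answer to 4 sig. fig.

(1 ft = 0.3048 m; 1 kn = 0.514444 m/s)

4.188×10⁵ ft

25.68 kn × 0.514444 → 13.2109 m/s
2.684 h × 3600 → 9662.4 s
d = v × t = 13.2109 m/s × 9662.4 s = 127649 m
127649 m ÷ (0.3048 m/ft) = 418796 ft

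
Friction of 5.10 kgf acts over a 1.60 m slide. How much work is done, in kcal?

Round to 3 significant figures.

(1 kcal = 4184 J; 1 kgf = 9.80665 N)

0.0191 kcal

5.10 kgf × 9.80665 → 50.0139 N
W = F × d = 50.0139 N × 1.6 m = 80.0222 J
80.0222 J ÷ (4184 J/kcal) = 0.0191258 kcal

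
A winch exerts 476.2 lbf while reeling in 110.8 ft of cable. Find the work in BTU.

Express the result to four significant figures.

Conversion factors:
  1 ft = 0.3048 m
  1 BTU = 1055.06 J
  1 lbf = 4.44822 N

476.2 lbf × 4.44822 → 2118.24 N
110.8 ft × 0.3048 → 33.7718 m
W = F × d = 2118.24 N × 33.7718 m = 71536.8 J
71536.8 J ÷ (1055.06 J/BTU) = 67.8035 BTU

67.80 BTU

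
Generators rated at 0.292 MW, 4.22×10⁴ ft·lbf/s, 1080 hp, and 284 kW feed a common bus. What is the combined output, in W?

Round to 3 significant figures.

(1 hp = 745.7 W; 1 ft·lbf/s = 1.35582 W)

1.44×10⁶ W

0.292 MW × 1000000 → 292000 W
4.22×10⁴ ft·lbf/s × 1.35582 → 57215.6 W
1080 hp × 745.7 → 805356 W
284 kW × 1000 → 284000 W
Sum: 292000 + 57215.6 + 805356 + 284000 = 1.43857×10⁶ W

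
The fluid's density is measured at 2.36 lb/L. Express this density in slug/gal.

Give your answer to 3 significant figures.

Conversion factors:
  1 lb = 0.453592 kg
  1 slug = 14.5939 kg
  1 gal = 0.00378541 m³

0.278 slug/gal

2.36 lb/L × 0.453592 kg/lb ÷ 0.001 m³/L = 1070.48 kg/m³
1070.48 kg/m³ ÷ 14.5939 kg/slug × 0.00378541 m³/gal = 0.277664 slug/gal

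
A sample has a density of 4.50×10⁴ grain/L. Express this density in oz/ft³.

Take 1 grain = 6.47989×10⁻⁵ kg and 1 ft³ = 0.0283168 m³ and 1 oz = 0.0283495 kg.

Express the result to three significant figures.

2910 oz/ft³

4.50×10⁴ grain/L × 6.47989×10⁻⁵ kg/grain ÷ 0.001 m³/L = 2915.95 kg/m³
2915.95 kg/m³ ÷ 0.0283495 kg/oz × 0.0283168 m³/ft³ = 2912.59 oz/ft³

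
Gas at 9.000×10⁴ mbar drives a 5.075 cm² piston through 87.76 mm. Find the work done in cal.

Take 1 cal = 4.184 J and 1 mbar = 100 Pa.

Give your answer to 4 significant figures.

9.000×10⁴ mbar → 9×10⁶ Pa
5.075 cm² → 5.075×10⁻⁴ m²
F = P × A = 9×10⁶ × 5.075×10⁻⁴ = 4567.5 N
87.76 mm → 0.08776 m
W = F × d = 4567.5 × 0.08776 = 400.844 J
In cal: 400.844 / 4.184 = 95.804 cal

95.80 cal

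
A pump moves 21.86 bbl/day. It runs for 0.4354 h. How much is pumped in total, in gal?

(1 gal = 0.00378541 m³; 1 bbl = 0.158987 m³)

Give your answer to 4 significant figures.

21.86 bbl/day → 4.02252×10⁻⁵ m³/s
0.4354 h → 1567.44 s
V = Q × t = 4.02252×10⁻⁵ × 1567.44 = 0.0630506 m³
In gal: 0.0630506 / 0.00378541 = 16.6562 gal

16.66 gal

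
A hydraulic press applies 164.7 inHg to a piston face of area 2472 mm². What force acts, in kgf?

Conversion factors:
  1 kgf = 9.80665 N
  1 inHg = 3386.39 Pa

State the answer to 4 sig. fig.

140.6 kgf

164.7 inHg × 3386.39 = 557738 Pa
2472 mm² × 10⁻⁶ = 0.002472 m²
F = P × A = 557738 Pa × 0.002472 m² = 1378.73 N
1378.73 N ÷ (9.80665 N/kgf) = 140.591 kgf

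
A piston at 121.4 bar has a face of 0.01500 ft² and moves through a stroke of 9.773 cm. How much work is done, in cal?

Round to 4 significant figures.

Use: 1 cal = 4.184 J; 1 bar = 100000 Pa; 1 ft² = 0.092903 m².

395.2 cal

121.4 bar → 1.214×10⁷ Pa
0.01500 ft² → 0.00139354 m²
F = P × A = 1.214×10⁷ × 0.00139354 = 16917.6 N
9.773 cm → 0.09773 m
W = F × d = 16917.6 × 0.09773 = 1653.36 J
In cal: 1653.36 / 4.184 = 395.163 cal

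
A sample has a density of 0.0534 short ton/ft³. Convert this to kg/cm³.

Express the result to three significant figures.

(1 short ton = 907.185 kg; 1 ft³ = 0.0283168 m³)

0.00171 kg/cm³

0.0534 short ton/ft³ × 907.185 kg/short ton ÷ 0.0283168 m³/ft³ = 1710.78 kg/m³
1710.78 kg/m³ × 10⁻⁶ m³/cm³ = 0.00171078 kg/cm³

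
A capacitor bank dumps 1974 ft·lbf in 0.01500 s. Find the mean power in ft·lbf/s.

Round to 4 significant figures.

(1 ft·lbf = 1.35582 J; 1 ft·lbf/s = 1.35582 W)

1974 ft·lbf × 1.35582 = 2676.39 J
P = E / t = 2676.39 J / 0.015 s = 178426 W
178426 W ÷ (1.35582 W/ft·lbf/s) = 131600 ft·lbf/s

1.316×10⁵ ft·lbf/s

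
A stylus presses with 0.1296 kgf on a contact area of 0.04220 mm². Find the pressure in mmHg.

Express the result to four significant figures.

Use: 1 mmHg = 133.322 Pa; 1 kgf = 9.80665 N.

2.259×10⁵ mmHg

0.1296 kgf × 9.80665 → 1.27094 N
0.04220 mm² × 10⁻⁶ → 4.22×10⁻⁸ m²
P = F / A = 1.27094 N / 4.22×10⁻⁸ m² = 3.01171×10⁷ Pa
3.01171×10⁷ Pa ÷ (133.322 Pa/mmHg) = 225897 mmHg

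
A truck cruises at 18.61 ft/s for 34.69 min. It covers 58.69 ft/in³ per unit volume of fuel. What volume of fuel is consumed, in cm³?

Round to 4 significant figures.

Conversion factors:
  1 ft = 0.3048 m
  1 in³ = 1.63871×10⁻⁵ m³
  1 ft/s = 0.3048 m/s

1.082×10⁴ cm³

18.61 ft/s → 5.67233 m/s
34.69 min → 2081.4 s
d = v × t = 5.67233 × 2081.4 = 11806.4 m
58.69 ft/in³ → 1.09163×10⁶ m/m³
V = d / (distance per unit fuel) = 11806.4 / 1.09163×10⁶ = 0.0108154 m³
In cm³: 0.0108154 / 10⁻⁶ = 10815.4 cm³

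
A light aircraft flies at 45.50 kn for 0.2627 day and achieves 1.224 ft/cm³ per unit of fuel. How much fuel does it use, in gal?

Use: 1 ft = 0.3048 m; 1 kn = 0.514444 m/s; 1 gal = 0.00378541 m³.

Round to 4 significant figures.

45.50 kn → 23.4072 m/s
0.2627 day → 22697.3 s
d = v × t = 23.4072 × 22697.3 = 531280 m
1.224 ft/cm³ → 373075 m/m³
V = d / (distance per unit fuel) = 531280 / 373075 = 1.42406 m³
In gal: 1.42406 / 0.00378541 = 376.197 gal

376.2 gal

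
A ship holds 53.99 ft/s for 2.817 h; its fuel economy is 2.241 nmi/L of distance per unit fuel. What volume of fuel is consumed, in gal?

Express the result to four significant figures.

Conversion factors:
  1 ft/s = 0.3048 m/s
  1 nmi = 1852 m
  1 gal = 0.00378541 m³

53.99 ft/s → 16.4562 m/s
2.817 h → 10141.2 s
d = v × t = 16.4562 × 10141.2 = 166886 m
2.241 nmi/L → 4.15033×10⁶ m/m³
V = d / (distance per unit fuel) = 166886 / 4.15033×10⁶ = 0.0402103 m³
In gal: 0.0402103 / 0.00378541 = 10.6224 gal

10.62 gal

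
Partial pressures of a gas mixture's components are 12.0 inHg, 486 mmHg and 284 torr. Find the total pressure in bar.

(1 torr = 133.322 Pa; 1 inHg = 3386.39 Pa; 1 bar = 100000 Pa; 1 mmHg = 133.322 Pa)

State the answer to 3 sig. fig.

12.0 inHg × 3386.39 = 40636.7 Pa
486 mmHg × 133.322 = 64794.5 Pa
284 torr × 133.322 = 37863.4 Pa
Combined: 40636.7 + 64794.5 + 37863.4 = 143295 Pa
In bar: 143295 / 100000 = 1.43295 bar

1.43 bar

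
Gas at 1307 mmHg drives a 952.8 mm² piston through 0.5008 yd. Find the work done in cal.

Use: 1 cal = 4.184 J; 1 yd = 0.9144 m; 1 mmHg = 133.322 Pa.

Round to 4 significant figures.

18.17 cal

1307 mmHg → 174252 Pa
952.8 mm² → 9.528×10⁻⁴ m²
F = P × A = 174252 × 9.528×10⁻⁴ = 166.027 N
0.5008 yd → 0.457932 m
W = F × d = 166.027 × 0.457932 = 76.0291 J
In cal: 76.0291 / 4.184 = 18.1714 cal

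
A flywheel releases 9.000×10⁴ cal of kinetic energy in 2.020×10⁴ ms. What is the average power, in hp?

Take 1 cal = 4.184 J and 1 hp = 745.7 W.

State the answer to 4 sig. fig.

25.00 hp

9.000×10⁴ cal × 4.184 → 376560 J
2.020×10⁴ ms × 0.001 → 20.2 s
P = E / t = 376560 J / 20.2 s = 18641.6 W
18641.6 W ÷ (745.7 W/hp) = 24.9988 hp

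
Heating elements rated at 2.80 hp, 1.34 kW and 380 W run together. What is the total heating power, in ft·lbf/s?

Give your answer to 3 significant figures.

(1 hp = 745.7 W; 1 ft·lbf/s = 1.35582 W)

2810 ft·lbf/s

2.80 hp × 745.7 → 2087.96 W
1.34 kW × 1000 → 1340 W
380 W (already W)
Sum: 2087.96 + 1340 + 380 = 3807.96 W
In ft·lbf/s: 3807.96 / 1.35582 = 2808.6 ft·lbf/s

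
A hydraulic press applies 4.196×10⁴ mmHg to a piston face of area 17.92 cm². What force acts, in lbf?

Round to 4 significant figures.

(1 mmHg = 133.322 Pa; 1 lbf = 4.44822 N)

2254 lbf

4.196×10⁴ mmHg × 133.322 = 5.59419×10⁶ Pa
17.92 cm² × 0.0001 = 0.001792 m²
F = P × A = 5.59419×10⁶ Pa × 0.001792 m² = 10024.8 N
10024.8 N ÷ (4.44822 N/lbf) = 2253.67 lbf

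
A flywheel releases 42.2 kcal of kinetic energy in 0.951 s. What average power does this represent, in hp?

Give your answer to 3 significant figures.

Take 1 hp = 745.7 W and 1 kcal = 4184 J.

249 hp

42.2 kcal × 4184 → 176565 J
P = E / t = 176565 J / 0.951 s = 185662 W
185662 W ÷ (745.7 W/hp) = 248.977 hp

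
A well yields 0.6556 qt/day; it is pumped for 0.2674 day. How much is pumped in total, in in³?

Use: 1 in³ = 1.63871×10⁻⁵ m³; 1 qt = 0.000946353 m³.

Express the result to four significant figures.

10.12 in³

0.6556 qt/day → 7.18089×10⁻⁹ m³/s
0.2674 day → 23103.4 s
V = Q × t = 7.18089×10⁻⁹ × 23103.4 = 1.65903×10⁻⁴ m³
In in³: 1.65903×10⁻⁴ / 1.63871×10⁻⁵ = 10.124 in³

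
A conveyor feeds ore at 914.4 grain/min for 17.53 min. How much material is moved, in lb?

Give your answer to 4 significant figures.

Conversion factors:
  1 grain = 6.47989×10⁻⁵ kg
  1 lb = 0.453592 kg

2.290 lb

914.4 grain/min → 9.87535×10⁻⁴ kg/s
17.53 min → 1051.8 s
m = ṁ × t = 9.87535×10⁻⁴ × 1051.8 = 1.03869 kg
In lb: 1.03869 / 0.453592 = 2.28992 lb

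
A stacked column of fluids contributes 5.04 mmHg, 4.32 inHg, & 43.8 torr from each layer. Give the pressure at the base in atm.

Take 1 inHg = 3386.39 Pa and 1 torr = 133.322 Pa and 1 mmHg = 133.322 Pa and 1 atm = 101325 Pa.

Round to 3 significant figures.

5.04 mmHg × 133.322 → 671.943 Pa
4.32 inHg × 3386.39 → 14629.2 Pa
43.8 torr × 133.322 → 5839.5 Pa
Sum: 671.943 + 14629.2 + 5839.5 = 21140.6 Pa
In atm: 21140.6 / 101325 = 0.208642 atm

0.209 atm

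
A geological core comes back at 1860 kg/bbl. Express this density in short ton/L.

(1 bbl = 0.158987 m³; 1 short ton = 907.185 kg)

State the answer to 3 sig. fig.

0.0129 short ton/L

1860 kg/bbl ÷ 0.158987 m³/bbl = 11699.1 kg/m³
11699.1 kg/m³ ÷ 907.185 kg/short ton × 0.001 m³/L = 0.012896 short ton/L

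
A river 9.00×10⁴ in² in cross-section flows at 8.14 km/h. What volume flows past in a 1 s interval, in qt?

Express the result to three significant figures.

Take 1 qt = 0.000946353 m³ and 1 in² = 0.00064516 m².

8.14 km/h × (1/3.6) = 2.26111 m/s
9.00×10⁴ in² × 0.00064516 = 58.0644 m²
V = v × A × t = 2.26111 m/s × 58.0644 m² × 1 s = 131.29 m³
131.29 m³ ÷ (0.000946353 m³/qt) = 138733 qt

1.39×10⁵ qt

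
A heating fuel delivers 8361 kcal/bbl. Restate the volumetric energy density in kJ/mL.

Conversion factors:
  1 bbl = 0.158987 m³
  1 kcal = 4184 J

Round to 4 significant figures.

0.2200 kJ/mL

8361 kcal/bbl × 4184 J/kcal ÷ 0.158987 m³/bbl = 2.20033×10⁸ J/m³
2.20033×10⁸ J/m³ ÷ 1000 J/kJ × 10⁻⁶ m³/mL = 0.220033 kJ/mL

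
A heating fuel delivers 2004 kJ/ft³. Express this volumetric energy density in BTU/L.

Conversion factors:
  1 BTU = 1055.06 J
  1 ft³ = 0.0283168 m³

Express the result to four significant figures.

67.08 BTU/L

2004 kJ/ft³ × 1000 J/kJ ÷ 0.0283168 m³/ft³ = 7.07707×10⁷ J/m³
7.07707×10⁷ J/m³ ÷ 1055.06 J/BTU × 0.001 m³/L = 67.0774 BTU/L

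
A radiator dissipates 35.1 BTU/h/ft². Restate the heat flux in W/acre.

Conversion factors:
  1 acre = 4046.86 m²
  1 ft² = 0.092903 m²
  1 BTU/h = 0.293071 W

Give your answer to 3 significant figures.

35.1 BTU/h/ft² × 0.293071 W/BTU/h ÷ 0.092903 m²/ft² = 110.726 W/m²
110.726 W/m² × 4046.86 m²/acre = 448093 W/acre

4.48×10⁵ W/acre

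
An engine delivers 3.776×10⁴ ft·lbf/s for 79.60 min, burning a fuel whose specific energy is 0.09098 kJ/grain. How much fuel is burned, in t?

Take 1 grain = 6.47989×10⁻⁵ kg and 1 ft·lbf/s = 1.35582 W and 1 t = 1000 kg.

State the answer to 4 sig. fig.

3.776×10⁴ ft·lbf/s → 51195.8 W
79.60 min → 4776 s
E = P × t = 51195.8 × 4776 = 2.44511×10⁸ J
0.09098 kJ/grain → 1.40404×10⁶ J/kg
m = E / e_s = 2.44511×10⁸ / 1.40404×10⁶ = 174.148 kg
In t: 174.148 / 1000 = 0.174148 t

0.1741 t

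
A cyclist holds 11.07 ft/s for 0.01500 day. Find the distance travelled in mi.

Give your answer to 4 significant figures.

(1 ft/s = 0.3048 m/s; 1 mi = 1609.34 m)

2.717 mi

11.07 ft/s × 0.3048 = 3.37414 m/s
0.01500 day × 86400 = 1296 s
d = v × t = 3.37414 m/s × 1296 s = 4372.89 m
4372.89 m ÷ (1609.34 m/mi) = 2.71719 mi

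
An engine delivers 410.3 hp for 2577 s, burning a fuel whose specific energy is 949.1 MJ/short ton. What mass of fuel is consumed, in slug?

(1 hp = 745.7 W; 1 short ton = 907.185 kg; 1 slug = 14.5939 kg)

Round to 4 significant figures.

410.3 hp → 305961 W
E = P × t = 305961 × 2577 = 7.88461×10⁸ J
949.1 MJ/short ton → 1.0462×10⁶ J/kg
m = E / e_s = 7.88461×10⁸ / 1.0462×10⁶ = 753.643 kg
In slug: 753.643 / 14.5939 = 51.641 slug

51.64 slug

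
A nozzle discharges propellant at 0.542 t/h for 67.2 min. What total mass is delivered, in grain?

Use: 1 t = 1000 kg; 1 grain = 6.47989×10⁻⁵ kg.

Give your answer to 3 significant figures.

9.37×10⁶ grain

0.542 t/h → 0.150556 kg/s
67.2 min → 4032 s
m = ṁ × t = 0.150556 × 4032 = 607.042 kg
In grain: 607.042 / 6.47989×10⁻⁵ = 9.36809×10⁶ grain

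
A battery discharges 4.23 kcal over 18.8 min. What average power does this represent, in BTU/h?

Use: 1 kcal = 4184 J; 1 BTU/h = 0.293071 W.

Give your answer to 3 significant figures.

53.5 BTU/h

4.23 kcal × 4184 = 17698.3 J
18.8 min × 60 = 1128 s
P = E / t = 17698.3 J / 1128 s = 15.69 W
15.69 W ÷ (0.293071 W/BTU/h) = 53.5365 BTU/h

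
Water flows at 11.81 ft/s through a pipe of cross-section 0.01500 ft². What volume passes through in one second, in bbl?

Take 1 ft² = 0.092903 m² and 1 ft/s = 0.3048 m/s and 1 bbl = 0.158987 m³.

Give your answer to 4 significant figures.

11.81 ft/s × 0.3048 = 3.59969 m/s
0.01500 ft² × 0.092903 = 0.00139354 m²
V = v × A × t = 3.59969 m/s × 0.00139354 m² × 1 s = 0.00501631 m³
0.00501631 m³ ÷ (0.158987 m³/bbl) = 0.0315517 bbl

0.03155 bbl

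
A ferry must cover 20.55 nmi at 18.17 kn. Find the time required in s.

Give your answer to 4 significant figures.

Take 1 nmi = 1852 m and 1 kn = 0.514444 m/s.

20.55 nmi × 1852 → 38058.6 m
18.17 kn × 0.514444 → 9.34745 m/s
t = d / v = 38058.6 m / 9.34745 m/s = 4071.55 s

4072 s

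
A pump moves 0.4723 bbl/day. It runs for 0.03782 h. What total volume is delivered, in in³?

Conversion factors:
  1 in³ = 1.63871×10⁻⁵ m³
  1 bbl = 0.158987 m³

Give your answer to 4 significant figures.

7.221 in³

0.4723 bbl/day → 8.69092×10⁻⁷ m³/s
0.03782 h → 136.152 s
V = Q × t = 8.69092×10⁻⁷ × 136.152 = 1.18329×10⁻⁴ m³
In in³: 1.18329×10⁻⁴ / 1.63871×10⁻⁵ = 7.22086 in³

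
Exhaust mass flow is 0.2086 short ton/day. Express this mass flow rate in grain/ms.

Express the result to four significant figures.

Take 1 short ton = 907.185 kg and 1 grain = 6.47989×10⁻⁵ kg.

0.03380 grain/ms

0.2086 short ton/day × 907.185 kg/short ton ÷ 86400 s/day = 0.00219026 kg/s
0.00219026 kg/s ÷ 6.47989×10⁻⁵ kg/grain × 0.001 s/ms = 0.0338009 grain/ms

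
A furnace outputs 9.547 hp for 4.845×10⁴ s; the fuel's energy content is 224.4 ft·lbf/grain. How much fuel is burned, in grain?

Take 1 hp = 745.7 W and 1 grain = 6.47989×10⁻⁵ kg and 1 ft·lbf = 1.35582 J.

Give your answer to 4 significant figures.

1.134×10⁶ grain

9.547 hp → 7119.2 W
E = P × t = 7119.2 × 48450 = 3.44925×10⁸ J
224.4 ft·lbf/grain → 4.69523×10⁶ J/kg
m = E / e_s = 3.44925×10⁸ / 4.69523×10⁶ = 73.4629 kg
In grain: 73.4629 / 6.47989×10⁻⁵ = 1.13371×10⁶ grain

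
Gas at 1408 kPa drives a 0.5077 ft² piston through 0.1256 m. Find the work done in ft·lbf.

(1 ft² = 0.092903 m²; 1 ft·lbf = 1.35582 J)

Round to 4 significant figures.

1408 kPa → 1.408×10⁶ Pa
0.5077 ft² → 0.0471669 m²
F = P × A = 1.408×10⁶ × 0.0471669 = 66411 N
W = F × d = 66411 × 0.1256 = 8341.22 J
In ft·lbf: 8341.22 / 1.35582 = 6152.16 ft·lbf

6152 ft·lbf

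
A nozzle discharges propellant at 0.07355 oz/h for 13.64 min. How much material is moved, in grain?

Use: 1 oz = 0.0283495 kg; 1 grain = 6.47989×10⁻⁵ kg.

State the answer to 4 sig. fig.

7.315 grain

0.07355 oz/h → 5.79196×10⁻⁷ kg/s
13.64 min → 818.4 s
m = ṁ × t = 5.79196×10⁻⁷ × 818.4 = 4.74014×10⁻⁴ kg
In grain: 4.74014×10⁻⁴ / 6.47989×10⁻⁵ = 7.31516 grain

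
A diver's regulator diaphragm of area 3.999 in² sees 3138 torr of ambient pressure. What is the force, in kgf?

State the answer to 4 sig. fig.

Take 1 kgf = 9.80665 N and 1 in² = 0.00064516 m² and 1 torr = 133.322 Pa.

3138 torr × 133.322 → 418364 Pa
3.999 in² × 0.00064516 → 0.00257999 m²
F = P × A = 418364 Pa × 0.00257999 m² = 1079.37 N
1079.37 N ÷ (9.80665 N/kgf) = 110.065 kgf

110.1 kgf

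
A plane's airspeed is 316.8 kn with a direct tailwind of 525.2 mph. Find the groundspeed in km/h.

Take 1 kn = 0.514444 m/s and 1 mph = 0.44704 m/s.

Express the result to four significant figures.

316.8 kn × 0.514444 → 162.976 m/s
525.2 mph × 0.44704 → 234.785 m/s
Total: 162.976 + 234.785 = 397.761 m/s
In km/h: 397.761 / (1/3.6) = 1431.94 km/h

1432 km/h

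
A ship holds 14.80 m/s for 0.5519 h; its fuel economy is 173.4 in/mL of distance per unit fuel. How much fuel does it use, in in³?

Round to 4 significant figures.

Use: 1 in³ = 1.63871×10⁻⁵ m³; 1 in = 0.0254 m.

0.5519 h → 1986.84 s
d = v × t = 14.8 × 1986.84 = 29405.2 m
173.4 in/mL → 4.40436×10⁶ m/m³
V = d / (distance per unit fuel) = 29405.2 / 4.40436×10⁶ = 0.00667638 m³
In in³: 0.00667638 / 1.63871×10⁻⁵ = 407.417 in³

407.4 in³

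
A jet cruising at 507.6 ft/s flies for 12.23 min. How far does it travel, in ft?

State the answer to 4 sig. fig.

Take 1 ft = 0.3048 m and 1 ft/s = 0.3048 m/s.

3.725×10⁵ ft

507.6 ft/s × 0.3048 → 154.716 m/s
12.23 min × 60 → 733.8 s
d = v × t = 154.716 m/s × 733.8 s = 113531 m
113531 m ÷ (0.3048 m/ft) = 372477 ft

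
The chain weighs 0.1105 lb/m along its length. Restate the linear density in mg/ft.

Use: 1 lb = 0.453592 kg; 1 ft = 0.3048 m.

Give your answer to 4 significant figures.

1.528×10⁴ mg/ft

0.1105 lb/m × 0.453592 kg/lb = 0.0501219 kg/m
0.0501219 kg/m ÷ 10⁻⁶ kg/mg × 0.3048 m/ft = 15277.2 mg/ft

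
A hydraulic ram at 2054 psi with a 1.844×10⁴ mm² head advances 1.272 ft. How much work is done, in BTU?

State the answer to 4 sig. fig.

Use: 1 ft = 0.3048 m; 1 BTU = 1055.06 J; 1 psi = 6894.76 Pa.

95.96 BTU

2054 psi → 1.41618×10⁷ Pa
1.844×10⁴ mm² → 0.01844 m²
F = P × A = 1.41618×10⁷ × 0.01844 = 261144 N
1.272 ft → 0.387706 m
W = F × d = 261144 × 0.387706 = 101247 J
In BTU: 101247 / 1055.06 = 95.9633 BTU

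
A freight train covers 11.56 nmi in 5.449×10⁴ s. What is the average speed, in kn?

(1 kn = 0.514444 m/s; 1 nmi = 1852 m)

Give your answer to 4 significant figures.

0.7637 kn

11.56 nmi × 1852 → 21409.1 m
v = d / t = 21409.1 m / 54490 s = 0.3929 m/s
0.3929 m/s ÷ (0.514444 m/s/kn) = 0.763737 kn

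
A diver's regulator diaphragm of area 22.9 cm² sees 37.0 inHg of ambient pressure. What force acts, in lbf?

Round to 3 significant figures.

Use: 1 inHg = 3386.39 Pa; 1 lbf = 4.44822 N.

64.5 lbf

37.0 inHg × 3386.39 → 125296 Pa
22.9 cm² × 0.0001 → 0.00229 m²
F = P × A = 125296 Pa × 0.00229 m² = 286.928 N
286.928 N ÷ (4.44822 N/lbf) = 64.504 lbf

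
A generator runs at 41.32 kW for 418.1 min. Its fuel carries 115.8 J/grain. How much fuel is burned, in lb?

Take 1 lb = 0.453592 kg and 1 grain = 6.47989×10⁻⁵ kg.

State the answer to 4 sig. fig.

41.32 kW → 41320 W
418.1 min → 25086 s
E = P × t = 41320 × 25086 = 1.03655×10⁹ J
115.8 J/grain → 1.78707×10⁶ J/kg
m = E / e_s = 1.03655×10⁹ / 1.78707×10⁶ = 580.028 kg
In lb: 580.028 / 0.453592 = 1278.74 lb

1279 lb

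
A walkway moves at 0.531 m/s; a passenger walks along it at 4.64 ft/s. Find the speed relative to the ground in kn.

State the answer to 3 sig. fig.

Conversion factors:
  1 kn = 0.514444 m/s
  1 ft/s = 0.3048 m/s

0.531 m/s (already m/s)
4.64 ft/s × 0.3048 = 1.41427 m/s
Total: 0.531 + 1.41427 = 1.94527 m/s
In kn: 1.94527 / 0.514444 = 3.78131 kn

3.78 kn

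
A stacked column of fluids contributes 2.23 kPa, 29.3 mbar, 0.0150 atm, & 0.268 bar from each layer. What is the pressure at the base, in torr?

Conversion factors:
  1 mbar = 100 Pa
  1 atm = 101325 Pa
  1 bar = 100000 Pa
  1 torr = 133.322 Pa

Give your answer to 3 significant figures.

251 torr

2.23 kPa × 1000 → 2230 Pa
29.3 mbar × 100 → 2930 Pa
0.0150 atm × 101325 → 1519.88 Pa
0.268 bar × 100000 → 26800 Pa
Combined: 2230 + 2930 + 1519.88 + 26800 = 33479.9 Pa
In torr: 33479.9 / 133.322 = 251.121 torr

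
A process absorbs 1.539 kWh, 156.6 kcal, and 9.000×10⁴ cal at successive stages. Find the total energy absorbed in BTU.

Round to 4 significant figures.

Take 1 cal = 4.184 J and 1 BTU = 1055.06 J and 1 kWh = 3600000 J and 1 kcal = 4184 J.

6229 BTU

1.539 kWh × 3600000 → 5.5404×10⁶ J
156.6 kcal × 4184 → 655214 J
9.000×10⁴ cal × 4.184 → 376560 J
Sum: 5.5404×10⁶ + 655214 + 376560 = 6.57217×10⁶ J
In BTU: 6.57217×10⁶ / 1055.06 = 6229.19 BTU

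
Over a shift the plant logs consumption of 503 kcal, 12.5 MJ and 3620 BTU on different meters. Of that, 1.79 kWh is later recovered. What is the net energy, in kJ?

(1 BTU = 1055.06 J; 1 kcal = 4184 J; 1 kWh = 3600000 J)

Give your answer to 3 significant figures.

503 kcal × 4184 = 2.10455×10⁶ J
12.5 MJ × 1000000 = 1.25×10⁷ J
3620 BTU × 1055.06 = 3.81932×10⁶ J
1.79 kWh × 3600000 = 6.444×10⁶ J
Sum: 2.10455×10⁶ + 1.25×10⁷ + 3.81932×10⁶ − 6.444×10⁶ = 1.19799×10⁷ J
In kJ: 1.19799×10⁷ / 1000 = 11979.9 kJ

1.20×10⁴ kJ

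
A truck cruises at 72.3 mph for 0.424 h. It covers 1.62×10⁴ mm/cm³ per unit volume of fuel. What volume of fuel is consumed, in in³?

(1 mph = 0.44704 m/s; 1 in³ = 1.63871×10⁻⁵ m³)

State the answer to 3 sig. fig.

186 in³

72.3 mph → 32.321 m/s
0.424 h → 1526.4 s
d = v × t = 32.321 × 1526.4 = 49334.8 m
1.62×10⁴ mm/cm³ → 1.62×10⁷ m/m³
V = d / (distance per unit fuel) = 49334.8 / 1.62×10⁷ = 0.00304536 m³
In in³: 0.00304536 / 1.63871×10⁻⁵ = 185.839 in³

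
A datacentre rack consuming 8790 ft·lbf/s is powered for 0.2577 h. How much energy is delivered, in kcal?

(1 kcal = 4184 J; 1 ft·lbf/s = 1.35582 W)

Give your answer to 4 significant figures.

8790 ft·lbf/s × 1.35582 → 11917.7 W
0.2577 h × 3600 → 927.72 s
E = P × t = 11917.7 W × 927.72 s = 1.10563×10⁷ J
1.10563×10⁷ J ÷ (4184 J/kcal) = 2642.52 kcal

2643 kcal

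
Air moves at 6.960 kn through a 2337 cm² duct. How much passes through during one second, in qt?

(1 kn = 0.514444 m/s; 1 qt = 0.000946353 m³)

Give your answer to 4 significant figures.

6.960 kn × 0.514444 = 3.58053 m/s
2337 cm² × 0.0001 = 0.2337 m²
V = v × A × t = 3.58053 m/s × 0.2337 m² × 1 s = 0.83677 m³
0.83677 m³ ÷ (0.000946353 m³/qt) = 884.205 qt

884.2 qt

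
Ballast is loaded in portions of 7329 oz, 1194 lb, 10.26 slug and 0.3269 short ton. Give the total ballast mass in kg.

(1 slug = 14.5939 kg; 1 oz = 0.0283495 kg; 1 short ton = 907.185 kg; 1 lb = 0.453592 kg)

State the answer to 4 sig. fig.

1196 kg

7329 oz × 0.0283495 = 207.773 kg
1194 lb × 0.453592 = 541.589 kg
10.26 slug × 14.5939 = 149.733 kg
0.3269 short ton × 907.185 = 296.559 kg
Combined: 207.773 + 541.589 + 149.733 + 296.559 = 1195.65 kg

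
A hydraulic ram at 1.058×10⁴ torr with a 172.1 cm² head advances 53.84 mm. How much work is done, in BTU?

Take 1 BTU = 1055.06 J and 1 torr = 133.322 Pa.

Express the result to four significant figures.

1.058×10⁴ torr → 1.41055×10⁶ Pa
172.1 cm² → 0.01721 m²
F = P × A = 1.41055×10⁶ × 0.01721 = 24275.6 N
53.84 mm → 0.05384 m
W = F × d = 24275.6 × 0.05384 = 1307 J
In BTU: 1307 / 1055.06 = 1.23879 BTU

1.239 BTU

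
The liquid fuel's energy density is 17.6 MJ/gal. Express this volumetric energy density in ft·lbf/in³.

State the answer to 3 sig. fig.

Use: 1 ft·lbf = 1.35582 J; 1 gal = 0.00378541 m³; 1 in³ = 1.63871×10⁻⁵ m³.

5.62×10⁴ ft·lbf/in³

17.6 MJ/gal × 1000000 J/MJ ÷ 0.00378541 m³/gal = 4.64943×10⁹ J/m³
4.64943×10⁹ J/m³ ÷ 1.35582 J/ft·lbf × 1.63871×10⁻⁵ m³/in³ = 56195.3 ft·lbf/in³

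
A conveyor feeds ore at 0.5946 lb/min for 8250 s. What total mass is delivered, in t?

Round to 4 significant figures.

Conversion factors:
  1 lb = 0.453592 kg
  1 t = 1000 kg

0.03708 t

0.5946 lb/min → 0.0044951 kg/s
m = ṁ × t = 0.0044951 × 8250 = 37.0846 kg
In t: 37.0846 / 1000 = 0.0370846 t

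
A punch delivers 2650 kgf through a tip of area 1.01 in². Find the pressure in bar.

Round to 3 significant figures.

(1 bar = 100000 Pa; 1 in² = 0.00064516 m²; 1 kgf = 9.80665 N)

2650 kgf × 9.80665 = 25987.6 N
1.01 in² × 0.00064516 = 6.51612×10⁻⁴ m²
P = F / A = 25987.6 N / 6.51612×10⁻⁴ m² = 3.9882×10⁷ Pa
3.9882×10⁷ Pa ÷ (100000 Pa/bar) = 398.82 bar

399 bar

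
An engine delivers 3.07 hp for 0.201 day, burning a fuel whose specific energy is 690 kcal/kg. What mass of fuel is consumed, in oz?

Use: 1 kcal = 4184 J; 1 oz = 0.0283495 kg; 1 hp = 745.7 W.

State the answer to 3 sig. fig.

486 oz

3.07 hp → 2289.3 W
0.201 day → 17366.4 s
E = P × t = 2289.3 × 17366.4 = 3.97569×10⁷ J
690 kcal/kg → 2.88696×10⁶ J/kg
m = E / e_s = 3.97569×10⁷ / 2.88696×10⁶ = 13.7712 kg
In oz: 13.7712 / 0.0283495 = 485.765 oz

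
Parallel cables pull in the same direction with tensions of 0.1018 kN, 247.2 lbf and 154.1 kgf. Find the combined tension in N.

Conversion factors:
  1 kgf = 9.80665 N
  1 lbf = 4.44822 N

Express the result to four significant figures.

2713 N

0.1018 kN × 1000 → 101.8 N
247.2 lbf × 4.44822 → 1099.6 N
154.1 kgf × 9.80665 → 1511.2 N
Sum: 101.8 + 1099.6 + 1511.2 = 2712.6 N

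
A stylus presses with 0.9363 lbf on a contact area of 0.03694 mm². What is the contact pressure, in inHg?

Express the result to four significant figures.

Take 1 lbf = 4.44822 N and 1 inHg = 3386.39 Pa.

0.9363 lbf × 4.44822 → 4.16487 N
0.03694 mm² × 10⁻⁶ → 3.694×10⁻⁸ m²
P = F / A = 4.16487 N / 3.694×10⁻⁸ m² = 1.12747×10⁸ Pa
1.12747×10⁸ Pa ÷ (3386.39 Pa/inHg) = 33294.2 inHg

3.329×10⁴ inHg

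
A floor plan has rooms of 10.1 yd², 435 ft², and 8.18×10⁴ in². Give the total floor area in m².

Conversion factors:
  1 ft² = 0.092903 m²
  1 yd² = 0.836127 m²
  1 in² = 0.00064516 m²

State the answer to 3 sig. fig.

10.1 yd² × 0.836127 = 8.44488 m²
435 ft² × 0.092903 = 40.4128 m²
8.18×10⁴ in² × 0.00064516 = 52.7741 m²
Total: 8.44488 + 40.4128 + 52.7741 = 101.632 m²

102 m²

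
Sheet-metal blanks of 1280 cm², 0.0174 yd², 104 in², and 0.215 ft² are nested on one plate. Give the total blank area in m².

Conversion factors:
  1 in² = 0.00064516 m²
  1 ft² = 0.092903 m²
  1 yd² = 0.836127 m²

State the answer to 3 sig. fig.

0.230 m²

1280 cm² × 0.0001 = 0.128 m²
0.0174 yd² × 0.836127 = 0.0145486 m²
104 in² × 0.00064516 = 0.0670966 m²
0.215 ft² × 0.092903 = 0.0199741 m²
Sum: 0.128 + 0.0145486 + 0.0670966 + 0.0199741 = 0.229619 m²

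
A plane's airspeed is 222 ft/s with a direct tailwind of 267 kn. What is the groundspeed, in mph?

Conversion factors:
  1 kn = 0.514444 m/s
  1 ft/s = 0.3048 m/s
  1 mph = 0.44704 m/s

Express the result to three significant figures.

459 mph

222 ft/s × 0.3048 = 67.6656 m/s
267 kn × 0.514444 = 137.357 m/s
Combined: 67.6656 + 137.357 = 205.023 m/s
In mph: 205.023 / 0.44704 = 458.623 mph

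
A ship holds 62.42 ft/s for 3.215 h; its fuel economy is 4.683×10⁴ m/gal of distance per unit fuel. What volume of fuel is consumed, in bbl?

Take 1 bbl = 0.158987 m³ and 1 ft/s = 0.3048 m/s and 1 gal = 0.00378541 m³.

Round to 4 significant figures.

0.1120 bbl

62.42 ft/s → 19.0256 m/s
3.215 h → 11574 s
d = v × t = 19.0256 × 11574 = 220202 m
4.683×10⁴ m/gal → 1.23712×10⁷ m/m³
V = d / (distance per unit fuel) = 220202 / 1.23712×10⁷ = 0.0177996 m³
In bbl: 0.0177996 / 0.158987 = 0.111956 bbl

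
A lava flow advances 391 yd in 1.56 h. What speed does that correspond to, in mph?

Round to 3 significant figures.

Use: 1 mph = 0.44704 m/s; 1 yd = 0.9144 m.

391 yd × 0.9144 → 357.53 m
1.56 h × 3600 → 5616 s
v = d / t = 357.53 m / 5616 s = 0.0636627 m/s
0.0636627 m/s ÷ (0.44704 m/s/mph) = 0.142409 mph

0.142 mph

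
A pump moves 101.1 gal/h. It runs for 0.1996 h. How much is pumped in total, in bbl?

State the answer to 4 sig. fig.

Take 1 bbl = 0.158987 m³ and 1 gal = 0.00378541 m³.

101.1 gal/h → 1.06307×10⁻⁴ m³/s
0.1996 h → 718.56 s
V = Q × t = 1.06307×10⁻⁴ × 718.56 = 0.076388 m³
In bbl: 0.076388 / 0.158987 = 0.480467 bbl

0.4805 bbl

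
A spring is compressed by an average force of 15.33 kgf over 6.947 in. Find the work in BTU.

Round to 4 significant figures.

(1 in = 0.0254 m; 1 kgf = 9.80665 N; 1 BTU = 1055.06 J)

0.02514 BTU

15.33 kgf × 9.80665 → 150.336 N
6.947 in × 0.0254 → 0.176454 m
W = F × d = 150.336 N × 0.176454 m = 26.5274 J
26.5274 J ÷ (1055.06 J/BTU) = 0.025143 BTU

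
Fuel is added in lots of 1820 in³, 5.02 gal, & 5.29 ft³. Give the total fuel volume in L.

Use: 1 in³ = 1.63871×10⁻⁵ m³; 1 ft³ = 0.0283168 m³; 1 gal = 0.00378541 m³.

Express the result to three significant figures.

199 L

1820 in³ × 1.63871×10⁻⁵ → 0.0298245 m³
5.02 gal × 0.00378541 → 0.0190028 m³
5.29 ft³ × 0.0283168 → 0.149796 m³
Sum: 0.0298245 + 0.0190028 + 0.149796 = 0.198623 m³
In L: 0.198623 / 0.001 = 198.623 L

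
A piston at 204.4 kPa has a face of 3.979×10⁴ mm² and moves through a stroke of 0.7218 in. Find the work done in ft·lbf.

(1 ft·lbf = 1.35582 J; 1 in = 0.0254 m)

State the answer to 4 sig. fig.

110.0 ft·lbf

204.4 kPa → 204400 Pa
3.979×10⁴ mm² → 0.03979 m²
F = P × A = 204400 × 0.03979 = 8133.08 N
0.7218 in → 0.0183337 m
W = F × d = 8133.08 × 0.0183337 = 149.109 J
In ft·lbf: 149.109 / 1.35582 = 109.977 ft·lbf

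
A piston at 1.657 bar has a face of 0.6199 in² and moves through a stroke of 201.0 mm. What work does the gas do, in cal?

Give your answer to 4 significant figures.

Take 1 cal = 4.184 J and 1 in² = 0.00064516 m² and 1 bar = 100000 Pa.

1.657 bar → 165700 Pa
0.6199 in² → 3.99935×10⁻⁴ m²
F = P × A = 165700 × 3.99935×10⁻⁴ = 66.2692 N
201.0 mm → 0.201 m
W = F × d = 66.2692 × 0.201 = 13.3201 J
In cal: 13.3201 / 4.184 = 3.18358 cal

3.184 cal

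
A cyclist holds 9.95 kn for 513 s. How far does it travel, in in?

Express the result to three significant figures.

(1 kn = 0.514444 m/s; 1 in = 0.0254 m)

1.03×10⁵ in

9.95 kn × 0.514444 = 5.11872 m/s
d = v × t = 5.11872 m/s × 513 s = 2625.9 m
2625.9 m ÷ (0.0254 m/in) = 103382 in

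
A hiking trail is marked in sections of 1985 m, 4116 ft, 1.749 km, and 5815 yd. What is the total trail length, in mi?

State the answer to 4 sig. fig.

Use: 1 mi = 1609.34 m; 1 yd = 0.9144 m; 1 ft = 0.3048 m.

6.404 mi

1985 m (already m)
4116 ft × 0.3048 = 1254.56 m
1.749 km × 1000 = 1749 m
5815 yd × 0.9144 = 5317.24 m
Combined: 1985 + 1254.56 + 1749 + 5317.24 = 10305.8 m
In mi: 10305.8 / 1609.34 = 6.40374 mi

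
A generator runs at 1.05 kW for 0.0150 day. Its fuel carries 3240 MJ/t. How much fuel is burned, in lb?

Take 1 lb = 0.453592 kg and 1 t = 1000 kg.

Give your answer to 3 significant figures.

1.05 kW → 1050 W
0.0150 day → 1296 s
E = P × t = 1050 × 1296 = 1.3608×10⁶ J
3240 MJ/t → 3.24×10⁶ J/kg
m = E / e_s = 1.3608×10⁶ / 3.24×10⁶ = 0.42 kg
In lb: 0.42 / 0.453592 = 0.925942 lb

0.926 lb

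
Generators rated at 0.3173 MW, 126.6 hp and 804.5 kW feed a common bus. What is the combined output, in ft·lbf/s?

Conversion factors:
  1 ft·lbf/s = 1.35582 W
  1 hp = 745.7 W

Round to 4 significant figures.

0.3173 MW × 1000000 = 317300 W
126.6 hp × 745.7 = 94405.6 W
804.5 kW × 1000 = 804500 W
Combined: 317300 + 94405.6 + 804500 = 1.21621×10⁶ W
In ft·lbf/s: 1.21621×10⁶ / 1.35582 = 897029 ft·lbf/s

8.970×10⁵ ft·lbf/s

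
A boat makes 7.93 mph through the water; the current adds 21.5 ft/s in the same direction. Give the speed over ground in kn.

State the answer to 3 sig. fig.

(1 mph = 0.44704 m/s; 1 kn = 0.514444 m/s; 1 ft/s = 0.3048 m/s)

19.6 kn

7.93 mph × 0.44704 = 3.54503 m/s
21.5 ft/s × 0.3048 = 6.5532 m/s
Sum: 3.54503 + 6.5532 = 10.0982 m/s
In kn: 10.0982 / 0.514444 = 19.6293 kn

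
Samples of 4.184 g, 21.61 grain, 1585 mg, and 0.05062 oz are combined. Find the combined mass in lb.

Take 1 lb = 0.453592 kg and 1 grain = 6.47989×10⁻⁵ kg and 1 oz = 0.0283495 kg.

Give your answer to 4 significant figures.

0.01897 lb

4.184 g × 0.001 = 0.004184 kg
21.61 grain × 6.47989×10⁻⁵ = 0.0014003 kg
1585 mg × 10⁻⁶ = 0.001585 kg
0.05062 oz × 0.0283495 = 0.00143505 kg
Combined: 0.004184 + 0.0014003 + 0.001585 + 0.00143505 = 0.00860435 kg
In lb: 0.00860435 / 0.453592 = 0.0189694 lb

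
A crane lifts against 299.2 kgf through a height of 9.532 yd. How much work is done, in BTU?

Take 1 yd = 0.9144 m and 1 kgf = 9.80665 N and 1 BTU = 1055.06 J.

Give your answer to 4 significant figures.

299.2 kgf × 9.80665 = 2934.15 N
9.532 yd × 0.9144 = 8.71606 m
W = F × d = 2934.15 N × 8.71606 m = 25574.2 J
25574.2 J ÷ (1055.06 J/BTU) = 24.2396 BTU

24.24 BTU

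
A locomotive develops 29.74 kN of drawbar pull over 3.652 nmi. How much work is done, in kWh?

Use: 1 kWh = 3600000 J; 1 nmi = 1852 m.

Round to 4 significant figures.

55.87 kWh

29.74 kN × 1000 → 29740 N
3.652 nmi × 1852 → 6763.5 m
W = F × d = 29740 N × 6763.5 m = 2.01146×10⁸ J
2.01146×10⁸ J ÷ (3600000 J/kWh) = 55.8739 kWh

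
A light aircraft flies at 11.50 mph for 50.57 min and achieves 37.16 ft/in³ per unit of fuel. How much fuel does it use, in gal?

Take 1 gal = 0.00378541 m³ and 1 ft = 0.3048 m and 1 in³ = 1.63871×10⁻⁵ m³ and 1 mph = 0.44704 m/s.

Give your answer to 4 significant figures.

11.50 mph → 5.14096 m/s
50.57 min → 3034.2 s
d = v × t = 5.14096 × 3034.2 = 15598.7 m
37.16 ft/in³ → 691176 m/m³
V = d / (distance per unit fuel) = 15598.7 / 691176 = 0.0225683 m³
In gal: 0.0225683 / 0.00378541 = 5.96192 gal

5.962 gal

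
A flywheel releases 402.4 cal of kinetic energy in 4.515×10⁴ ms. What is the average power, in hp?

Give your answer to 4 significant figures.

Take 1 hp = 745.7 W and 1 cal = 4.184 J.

402.4 cal × 4.184 → 1683.64 J
4.515×10⁴ ms × 0.001 → 45.15 s
P = E / t = 1683.64 J / 45.15 s = 37.2899 W
37.2899 W ÷ (745.7 W/hp) = 0.0500066 hp

0.05001 hp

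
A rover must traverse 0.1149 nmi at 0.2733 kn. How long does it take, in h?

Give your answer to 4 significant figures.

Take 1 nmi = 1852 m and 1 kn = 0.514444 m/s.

0.1149 nmi × 1852 → 212.795 m
0.2733 kn × 0.514444 → 0.140598 m/s
t = d / v = 212.795 m / 0.140598 m/s = 1513.5 s
1513.5 s ÷ (3600 s/h) = 0.420417 h

0.4204 h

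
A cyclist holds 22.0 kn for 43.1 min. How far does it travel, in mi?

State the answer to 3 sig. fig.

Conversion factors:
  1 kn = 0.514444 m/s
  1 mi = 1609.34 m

18.2 mi

22.0 kn × 0.514444 = 11.3178 m/s
43.1 min × 60 = 2586 s
d = v × t = 11.3178 m/s × 2586 s = 29267.8 m
29267.8 m ÷ (1609.34 m/mi) = 18.1862 mi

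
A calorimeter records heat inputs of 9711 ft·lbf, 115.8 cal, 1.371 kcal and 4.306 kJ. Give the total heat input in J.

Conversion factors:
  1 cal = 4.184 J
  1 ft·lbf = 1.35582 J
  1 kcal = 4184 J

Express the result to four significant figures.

9711 ft·lbf × 1.35582 → 13166.4 J
115.8 cal × 4.184 → 484.507 J
1.371 kcal × 4184 → 5736.26 J
4.306 kJ × 1000 → 4306 J
Combined: 13166.4 + 484.507 + 5736.26 + 4306 = 23693.2 J

2.369×10⁴ J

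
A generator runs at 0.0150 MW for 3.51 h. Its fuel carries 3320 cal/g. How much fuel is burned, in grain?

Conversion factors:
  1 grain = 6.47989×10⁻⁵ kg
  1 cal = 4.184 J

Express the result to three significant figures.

2.11×10⁵ grain

0.0150 MW → 15000 W
3.51 h → 12636 s
E = P × t = 15000 × 12636 = 1.8954×10⁸ J
3320 cal/g → 1.38909×10⁷ J/kg
m = E / e_s = 1.8954×10⁸ / 1.38909×10⁷ = 13.6449 kg
In grain: 13.6449 / 6.47989×10⁻⁵ = 210573 grain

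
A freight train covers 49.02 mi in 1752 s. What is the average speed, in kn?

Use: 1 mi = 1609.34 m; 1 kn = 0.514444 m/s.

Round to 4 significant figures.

87.53 kn

49.02 mi × 1609.34 → 78889.8 m
v = d / t = 78889.8 m / 1752 s = 45.0284 m/s
45.0284 m/s ÷ (0.514444 m/s/kn) = 87.5283 kn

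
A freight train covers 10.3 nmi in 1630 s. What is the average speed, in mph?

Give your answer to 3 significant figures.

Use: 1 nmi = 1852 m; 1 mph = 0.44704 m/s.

10.3 nmi × 1852 = 19075.6 m
v = d / t = 19075.6 m / 1630 s = 11.7028 m/s
11.7028 m/s ÷ (0.44704 m/s/mph) = 26.1784 mph

26.2 mph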